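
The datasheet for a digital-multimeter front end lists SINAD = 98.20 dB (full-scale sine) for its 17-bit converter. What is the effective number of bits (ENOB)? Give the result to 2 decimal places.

16.02 bits

ENOB = (98.20 − 1.76)/6.02 = 16.0199 bits.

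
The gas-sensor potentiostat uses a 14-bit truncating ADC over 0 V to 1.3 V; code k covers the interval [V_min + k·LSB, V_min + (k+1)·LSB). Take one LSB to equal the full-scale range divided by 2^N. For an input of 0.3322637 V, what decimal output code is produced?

4187

Span = 1.3 V. LSB = 1.3 V / 2^14 ≈ 79.35 µV.
code = ⌊(V_in − V_min)/LSB⌋ = ⌊(V_in − V_min) × 2^14 / range⌋
     = ⌊(0.3322637 − (0)) × 16384 / 1.3⌋ = ⌊0.3322637 × 16384/1.3⌋
     = ⌊4187.545⌋ = 4187.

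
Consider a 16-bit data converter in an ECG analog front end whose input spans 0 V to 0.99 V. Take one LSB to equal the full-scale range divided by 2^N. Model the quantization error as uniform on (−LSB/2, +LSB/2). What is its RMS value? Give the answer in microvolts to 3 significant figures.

4.36 µV

Span = 0.99 V.
One LSB is 0.99 V / 65536 = 15.106 µV.
RMS of a uniform error over width LSB is LSB/√12 = 4.36 µV.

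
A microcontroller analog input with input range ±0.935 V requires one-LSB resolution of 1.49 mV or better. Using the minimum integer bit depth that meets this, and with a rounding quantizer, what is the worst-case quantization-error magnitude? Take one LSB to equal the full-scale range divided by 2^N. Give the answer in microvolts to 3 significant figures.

457 µV

Span: 0.935 V − (-0.935 V) = 1.87 V.
Levels needed ≥ 1.87/1.49 mV = 1255. 2^11 = 2048 suffices, so N_min = 11.
Step size = 1.87/2048 V = 0.91309 mV.
|e|_max = LSB/2 = 457 µV.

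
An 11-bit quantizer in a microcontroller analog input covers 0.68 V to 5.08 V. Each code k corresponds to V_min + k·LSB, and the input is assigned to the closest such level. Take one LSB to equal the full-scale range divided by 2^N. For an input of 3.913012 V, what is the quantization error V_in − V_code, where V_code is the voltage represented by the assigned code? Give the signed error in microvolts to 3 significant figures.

Full-scale range = 5.08 V − (0.68 V) = 4.4 V. LSB = 4.4 V / 2^11 ≈ 2.148 mV.
(V_in − V_min)/LSB = (3.913012 − (0.68)) × 2048/4.4 = 1504.8201 → nearest code k = 1505.
V_code = V_min + k × range/2^11 = 0.68 + 1505 × 4.4/2048 = 3.913398438 V.
V_in − V_code = 3.913012 − (3.913398438) = −386 µV.

−386 µV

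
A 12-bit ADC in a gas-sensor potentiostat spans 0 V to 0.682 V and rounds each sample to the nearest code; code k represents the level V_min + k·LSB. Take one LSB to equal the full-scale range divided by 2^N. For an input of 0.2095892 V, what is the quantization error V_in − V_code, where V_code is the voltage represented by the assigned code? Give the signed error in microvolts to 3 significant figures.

V_FS = 0.682 V. LSB = 0.682 V / 2^12 ≈ 166.5 µV.
(V_in − V_min)/LSB = (0.2095892 − (0)) × 4096/0.682 = 1258.7645 → nearest code k = 1259.
V_code = 0 + (1259/4096) × 0.682 = 0.2096284180 V.
V_in − V_code = 0.2095892 − (0.2096284180) = −39.2 µV.

−39.2 µV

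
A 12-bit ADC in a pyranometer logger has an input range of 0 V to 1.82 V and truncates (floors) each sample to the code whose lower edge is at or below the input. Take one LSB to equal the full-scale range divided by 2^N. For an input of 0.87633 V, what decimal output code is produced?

1972

Span = 1.82 V. LSB = 1.82 V / 2^12 ≈ 444.3 µV.
(V_in − V_min) × 2^12/range = (0.87633 − (0)) × 4096/1.82 = 1972.224.
Floor → code = 1972.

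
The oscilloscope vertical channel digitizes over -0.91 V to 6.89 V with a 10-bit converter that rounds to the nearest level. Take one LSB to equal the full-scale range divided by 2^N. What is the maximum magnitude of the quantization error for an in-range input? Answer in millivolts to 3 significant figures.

3.81 mV

The full-scale span is 6.89 − (-0.91) = 7.8 V.
One LSB is 7.8 V / 1024 = 7.6172 mV.
|e|_max = LSB/2 = 3.81 mV.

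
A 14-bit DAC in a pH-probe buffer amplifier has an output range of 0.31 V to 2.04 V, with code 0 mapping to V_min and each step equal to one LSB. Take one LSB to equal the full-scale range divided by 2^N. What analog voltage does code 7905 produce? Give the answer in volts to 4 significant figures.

The full-scale span is 2.04 − (0.31) = 1.73 V. LSB = 1.73 V / 2^14.
Output = V_min + (7905/16384) × range = 0.31 + 0.482483 × 1.73 V
      = 0.31 + 0.834695 = 1.14470 V.

1.145 V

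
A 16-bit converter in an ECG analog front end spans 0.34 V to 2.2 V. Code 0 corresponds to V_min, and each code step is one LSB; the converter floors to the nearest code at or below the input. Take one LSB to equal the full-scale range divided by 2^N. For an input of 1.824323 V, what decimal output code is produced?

The full-scale span is 2.2 − (0.34) = 1.86 V. LSB = 1.86 V / 2^16 ≈ 28.38 µV.
code = ⌊(V_in − V_min)/LSB⌋ = ⌊(V_in − V_min) × 2^16 / range⌋
     = ⌊(1.824323 − (0.34)) × 65536 / 1.86⌋ = ⌊1.484323 × 65536/1.86⌋
     = ⌊52299.243⌋ = 52299.

52299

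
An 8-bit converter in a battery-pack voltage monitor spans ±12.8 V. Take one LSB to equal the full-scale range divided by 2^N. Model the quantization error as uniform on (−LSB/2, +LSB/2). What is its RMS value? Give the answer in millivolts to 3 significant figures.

28.9 mV

Full-scale range = 12.8 V − (-12.8 V) = 25.6 V.
Step size = 25.6/256 V = 100.00 mV.
For a uniform distribution on [−LSB/2, +LSB/2], V_rms = LSB/√12 = 100.00 mV/3.4641 = 28.9 mV.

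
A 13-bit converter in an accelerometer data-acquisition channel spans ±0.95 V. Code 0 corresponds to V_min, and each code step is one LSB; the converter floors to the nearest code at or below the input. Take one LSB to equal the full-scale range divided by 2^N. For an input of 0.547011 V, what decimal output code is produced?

Span: 0.95 V − (-0.95 V) = 1.9 V. LSB = 1.9 V / 2^13 ≈ 231.9 µV.
(V_in − V_min) × 2^13/range = (0.547011 − (-0.95)) × 8192/1.9 = 6454.481.
Floor → code = 6454.

6454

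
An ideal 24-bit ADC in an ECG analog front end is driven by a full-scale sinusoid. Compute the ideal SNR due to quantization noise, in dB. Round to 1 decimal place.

SNR = 6.02·24 + 1.76 = 146.24 dB.

146.2 dB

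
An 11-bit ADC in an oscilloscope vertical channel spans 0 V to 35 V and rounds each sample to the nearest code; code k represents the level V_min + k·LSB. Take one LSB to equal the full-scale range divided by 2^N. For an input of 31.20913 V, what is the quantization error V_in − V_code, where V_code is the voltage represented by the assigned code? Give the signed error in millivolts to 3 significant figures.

Full-scale range = 35 V. LSB = 35 V / 2^11 ≈ 17.09 mV.
(V_in − V_min)/LSB = (31.20913 − (0)) × 2048/35 = 1826.1799 → nearest code k = 1826.
V_code = V_min + k × range/2^11 = 0 + 1826 × 35/2048 = 31.20605469 V.
Error = V_in − V_code = 31.20913 − (31.20605469) = +3.08 mV.

+3.08 mV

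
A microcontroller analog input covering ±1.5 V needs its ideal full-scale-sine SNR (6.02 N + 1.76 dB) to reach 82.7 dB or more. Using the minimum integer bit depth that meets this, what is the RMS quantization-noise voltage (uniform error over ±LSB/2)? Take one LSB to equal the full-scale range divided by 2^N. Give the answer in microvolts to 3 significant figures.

52.9 µV

Span: 1.5 V − (-1.5 V) = 3 V.
Required N = ⌈(82.7 − 1.76)/6.02⌉ = ⌈13.445⌉ = 14.
Step size = 3/16384 V = 183.11 µV.
σ_q = LSB/√12 = 183.11 µV/3.4641 = 52.9 µV.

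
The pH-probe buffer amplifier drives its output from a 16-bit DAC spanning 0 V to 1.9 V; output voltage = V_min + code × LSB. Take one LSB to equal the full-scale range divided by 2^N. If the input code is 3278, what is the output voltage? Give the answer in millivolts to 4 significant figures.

Range is 1.9 V. LSB = 1.9 V / 2^16.
V_out = 0 + 3278 × (1.9/65536) V
      = 0 + 0.0950348 = 0.0950348 V.

95.03 mV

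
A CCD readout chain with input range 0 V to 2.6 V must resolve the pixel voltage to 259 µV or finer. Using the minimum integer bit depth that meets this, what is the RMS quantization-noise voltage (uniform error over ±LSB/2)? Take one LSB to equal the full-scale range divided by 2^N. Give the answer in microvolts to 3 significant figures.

45.8 µV

Full-scale range = 2.6 V.
Levels needed ≥ 2.6/259 µV = 10040. 2^14 = 16384 suffices, so N_min = 14.
LSB = 2.6 V / 2^14 = 158.69 µV.
RMS noise = LSB/√12 = 45.8 µV.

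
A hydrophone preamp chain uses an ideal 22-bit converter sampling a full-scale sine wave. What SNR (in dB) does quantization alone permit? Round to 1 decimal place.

SNR = 6.02·22 + 1.76 = 134.20 dB.

134.2 dB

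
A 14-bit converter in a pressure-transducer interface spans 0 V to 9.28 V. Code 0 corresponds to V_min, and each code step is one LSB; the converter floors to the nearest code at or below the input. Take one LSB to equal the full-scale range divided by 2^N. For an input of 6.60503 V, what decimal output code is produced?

V_FS = 9.28 V. LSB = 9.28 V / 2^14 ≈ 0.5664 mV.
(V_in − V_min) × 2^14/range = (6.60503 − (0)) × 16384/9.28 = 11661.294.
Floor → code = 11661.

11661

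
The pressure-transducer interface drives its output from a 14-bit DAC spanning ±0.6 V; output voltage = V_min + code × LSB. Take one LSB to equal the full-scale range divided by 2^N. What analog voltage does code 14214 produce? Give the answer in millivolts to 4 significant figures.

Span: 0.6 V − (-0.6 V) = 1.2 V. LSB = 1.2 V / 2^14.
V_out = V_min + code × LSB = -0.6 V + 14214 × 1.2 V / 16384
      = -0.6 V + 1.04106 V = 0.441064 V.

441.1 mV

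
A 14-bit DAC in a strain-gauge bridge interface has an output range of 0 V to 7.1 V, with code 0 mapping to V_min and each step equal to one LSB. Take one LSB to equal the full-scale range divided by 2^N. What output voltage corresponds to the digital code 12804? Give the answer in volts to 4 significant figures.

Full-scale range = 7.1 V. LSB = 7.1 V / 2^14.
V_out = 0 + 12804 × (7.1/16384) V
      = 0 V + 5.54861 V = 5.54861 V.

5.549 V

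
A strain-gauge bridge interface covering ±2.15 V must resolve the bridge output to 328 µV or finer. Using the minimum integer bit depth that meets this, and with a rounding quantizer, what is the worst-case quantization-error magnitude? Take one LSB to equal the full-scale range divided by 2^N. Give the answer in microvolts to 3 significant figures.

Span: 2.15 V − (-2.15 V) = 4.3 V.
4.3 V / 328 µV = 13110. Since 2^13 = 8192 and 2^14 = 16384, N = 14.
Step size = 4.3/16384 V = 262.45 µV.
|e|_max = LSB/2 = 131 µV.

131 µV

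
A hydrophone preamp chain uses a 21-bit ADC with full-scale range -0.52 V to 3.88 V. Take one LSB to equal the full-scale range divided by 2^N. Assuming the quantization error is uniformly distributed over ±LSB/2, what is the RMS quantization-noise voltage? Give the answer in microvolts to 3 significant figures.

Span: 3.88 V − (-0.52 V) = 4.4 V.
LSB = 4.4 V / 2^21 = 2.0981 µV.
RMS of a uniform error over width LSB is LSB/√12 = 0.606 µV.

0.606 µV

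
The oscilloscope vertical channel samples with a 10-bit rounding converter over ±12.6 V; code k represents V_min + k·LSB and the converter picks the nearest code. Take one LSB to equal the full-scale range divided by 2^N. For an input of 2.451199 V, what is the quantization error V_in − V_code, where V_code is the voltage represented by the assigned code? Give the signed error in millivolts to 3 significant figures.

−9.74 mV

Full-scale range = 12.6 V − (-12.6 V) = 25.2 V. LSB = 25.2 V / 2^10 ≈ 24.61 mV.
(V_in − V_min)/LSB = (2.451199 − (-12.6)) × 1024/25.2 = 611.6043 → nearest code k = 612.
V_code = V_min + k × range/2^10 = -12.6 + 612 × 25.2/1024 = 2.460937500 V.
e = 2.451199 − (2.460937500) = −9.74 mV.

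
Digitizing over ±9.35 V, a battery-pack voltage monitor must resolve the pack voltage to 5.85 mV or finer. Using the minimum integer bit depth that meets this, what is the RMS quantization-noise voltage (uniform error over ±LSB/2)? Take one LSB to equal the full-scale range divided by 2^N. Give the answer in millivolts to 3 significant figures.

Span: 9.35 V − (-9.35 V) = 18.7 V.
Need 2^N ≥ 18.7 V / 5.85 mV = 3197 → N_min = 12.
One LSB is 18.7 V / 4096 = 4.5654 mV.
σ_q = LSB/√12 = 4.5654 mV/3.4641 = 1.32 mV.

1.32 mV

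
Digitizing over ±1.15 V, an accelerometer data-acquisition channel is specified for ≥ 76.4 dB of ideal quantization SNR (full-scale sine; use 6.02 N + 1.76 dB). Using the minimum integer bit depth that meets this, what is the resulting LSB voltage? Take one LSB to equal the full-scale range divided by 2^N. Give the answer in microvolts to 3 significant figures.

Full-scale range = 1.15 V − (-1.15 V) = 2.3 V.
Solving 6.02 N ≥ 76.4 − 1.76: N ≥ 12.399. Round up → N = 13.
Step size = 2.3/8192 V = 281 µV.

281 µV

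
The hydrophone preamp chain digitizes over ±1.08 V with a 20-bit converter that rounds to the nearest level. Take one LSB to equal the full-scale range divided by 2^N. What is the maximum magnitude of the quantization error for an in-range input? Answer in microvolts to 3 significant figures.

The full-scale span is 1.08 − (-1.08) = 2.16 V.
Step size = 2.16/1048576 V = 2.0599 µV.
Worst-case error for round-to-nearest is half an LSB: 1.03 µV.

1.03 µV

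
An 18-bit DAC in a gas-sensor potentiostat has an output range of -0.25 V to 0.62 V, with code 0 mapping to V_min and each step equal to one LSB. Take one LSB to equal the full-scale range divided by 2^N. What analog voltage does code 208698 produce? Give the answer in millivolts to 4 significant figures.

442.6 mV

Range = 0.62 − (-0.25) = 0.87 V. LSB = 0.87 V / 2^18.
V_out = V_min + code × LSB = -0.25 V + 208698 × 0.87 V / 262144
      = -0.25 V + 0.692624 V = 0.442624 V.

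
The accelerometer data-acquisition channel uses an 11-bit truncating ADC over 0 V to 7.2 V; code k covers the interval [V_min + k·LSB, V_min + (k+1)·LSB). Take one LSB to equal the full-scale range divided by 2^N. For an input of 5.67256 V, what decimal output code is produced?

1613

Span = 7.2 V. LSB = 7.2 V / 2^11 ≈ 3.516 mV.
code = ⌊(V_in − V_min)/LSB⌋ = ⌊(V_in − V_min) × 2^11 / range⌋
     = ⌊(5.67256 − (0)) × 2048 / 7.2⌋ = ⌊5.67256 × 2048/7.2⌋
     = ⌊1613.528⌋ = 1613.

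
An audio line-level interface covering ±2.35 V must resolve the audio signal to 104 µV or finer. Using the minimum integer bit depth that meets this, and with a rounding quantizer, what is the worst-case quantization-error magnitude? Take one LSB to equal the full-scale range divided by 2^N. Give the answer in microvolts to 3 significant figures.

35.9 µV

Range = 2.35 − (-2.35) = 4.7 V.
Need 2^N ≥ 4.7 V / 104 µV = 45190 → N_min = 16.
LSB = 4.7 V / 2^16 = 71.716 µV.
|e|_max = LSB/2 = 35.9 µV.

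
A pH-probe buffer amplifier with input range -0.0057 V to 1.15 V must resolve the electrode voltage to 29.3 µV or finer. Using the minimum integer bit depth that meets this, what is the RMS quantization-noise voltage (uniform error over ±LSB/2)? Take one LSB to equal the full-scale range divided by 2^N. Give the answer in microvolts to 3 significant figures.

Range = 1.15 − (-0.0057) = 1.1557 V.
1.1557 V / 29.3 µV = 39440. Since 2^15 = 32768 and 2^16 = 65536, N = 16.
Step size = 1.1557/65536 V = 17.635 µV.
σ_q = LSB/√12 = 17.635 µV/3.4641 = 5.09 µV.

5.09 µV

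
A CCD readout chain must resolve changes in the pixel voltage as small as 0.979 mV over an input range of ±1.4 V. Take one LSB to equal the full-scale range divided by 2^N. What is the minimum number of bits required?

12 bits

The full-scale span is 1.4 − (-1.4) = 2.8 V.
2.8 V / 0.979 mV = 2860. Since 2^11 = 2048 and 2^12 = 4096, N = 12.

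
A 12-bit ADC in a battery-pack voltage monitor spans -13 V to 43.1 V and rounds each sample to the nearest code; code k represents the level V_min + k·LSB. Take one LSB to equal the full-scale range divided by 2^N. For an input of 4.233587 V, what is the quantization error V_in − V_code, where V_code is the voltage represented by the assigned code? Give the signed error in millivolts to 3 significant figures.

Range = 43.1 − (-13) = 56.1 V. LSB = 56.1 V / 2^12 ≈ 13.70 mV.
(4.233587 − (-13)) / LSB = 17.233587 × 4096/56.1 = 1258.2669. Nearest integer: k = 1258.
Reconstructed level: -13 + 1258 × 56.1/4096 V = 4.229931641 V.
V_in − V_code = 4.233587 − (4.229931641) = +3.66 mV.

+3.66 mV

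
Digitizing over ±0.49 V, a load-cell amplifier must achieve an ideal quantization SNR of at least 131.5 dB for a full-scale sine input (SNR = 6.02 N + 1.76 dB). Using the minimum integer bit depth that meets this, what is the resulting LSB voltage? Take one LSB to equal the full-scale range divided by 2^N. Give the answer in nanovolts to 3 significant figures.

234 nV

Full-scale range = 0.49 V − (-0.49 V) = 0.98 V.
Solving 6.02 N ≥ 131.5 − 1.76: N ≥ 21.551. Round up → N = 22.
One LSB is 0.98 V / 4194304 = 234 nV.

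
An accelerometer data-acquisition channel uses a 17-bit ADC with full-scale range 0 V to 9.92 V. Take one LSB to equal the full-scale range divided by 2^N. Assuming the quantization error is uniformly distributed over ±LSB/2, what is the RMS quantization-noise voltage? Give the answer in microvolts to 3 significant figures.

21.8 µV

Range is 9.92 V.
One LSB is 9.92 V / 131072 = 75.684 µV.
σ_q = LSB/√12 = 75.684 µV/3.4641 = 21.8 µV.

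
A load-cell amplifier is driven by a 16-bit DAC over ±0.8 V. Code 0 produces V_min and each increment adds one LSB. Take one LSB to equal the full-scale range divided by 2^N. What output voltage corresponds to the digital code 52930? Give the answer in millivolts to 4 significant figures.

Range = 0.8 − (-0.8) = 1.6 V. LSB = 1.6 V / 2^16.
V_out = V_min + code × LSB = -0.8 V + 52930 × 1.6 V / 65536
      = -0.8 + 1.29224 = 0.492236 V.

492.2 mV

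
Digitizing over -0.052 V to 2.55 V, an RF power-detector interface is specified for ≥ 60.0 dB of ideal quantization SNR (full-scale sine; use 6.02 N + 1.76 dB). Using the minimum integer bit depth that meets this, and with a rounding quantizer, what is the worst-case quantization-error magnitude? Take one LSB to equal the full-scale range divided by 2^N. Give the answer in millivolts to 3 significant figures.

1.27 mV

Full-scale range = 2.55 V − (-0.052 V) = 2.602 V.
Required N = ⌈(60.0 − 1.76)/6.02⌉ = ⌈9.674⌉ = 10.
LSB = 2.602 V ÷ 2^10 = 2.602/1024 V = 2.5410 mV.
Max error for round-to-nearest is LSB/2 = 1.27 mV.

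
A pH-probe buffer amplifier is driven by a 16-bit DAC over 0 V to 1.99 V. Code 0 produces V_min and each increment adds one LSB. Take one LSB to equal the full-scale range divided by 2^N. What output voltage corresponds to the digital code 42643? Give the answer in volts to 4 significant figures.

V_FS = 1.99 V. LSB = 1.99 V / 2^16.
V_out = 0 + 42643 × (1.99/65536) V
      = 0 + 1.29485 = 1.29485 V.

1.295 V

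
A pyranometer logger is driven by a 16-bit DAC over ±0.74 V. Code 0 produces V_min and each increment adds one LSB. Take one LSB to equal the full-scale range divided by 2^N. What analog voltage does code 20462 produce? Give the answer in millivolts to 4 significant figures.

Full-scale range = 0.74 V − (-0.74 V) = 1.48 V. LSB = 1.48 V / 2^16.
V_out = V_min + code × LSB = -0.74 V + 20462 × 1.48 V / 65536
      = -0.74 V + 0.462094 V = -0.277906 V.

-277.9 mV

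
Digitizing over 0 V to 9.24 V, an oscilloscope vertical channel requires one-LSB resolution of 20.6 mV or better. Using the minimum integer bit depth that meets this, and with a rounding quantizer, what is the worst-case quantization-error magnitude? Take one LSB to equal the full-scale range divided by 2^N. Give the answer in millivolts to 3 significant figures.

Full-scale range = 9.24 V.
9.24 V / 20.6 mV = 448.5. Since 2^8 = 256 and 2^9 = 512, N = 9.
LSB = 9.24 V / 2^9 = 18.047 mV.
Max error for round-to-nearest is LSB/2 = 9.02 mV.

9.02 mV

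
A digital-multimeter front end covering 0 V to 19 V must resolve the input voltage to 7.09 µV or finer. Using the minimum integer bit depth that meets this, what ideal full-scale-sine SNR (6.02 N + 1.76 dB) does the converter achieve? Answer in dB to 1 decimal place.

134.2 dB

V_FS = 19 V.
19 V / 7.09 µV = 2.680e6. Since 2^21 = 2097152 and 2^22 = 4194304, N = 22.
SNR = 6.02 × 22 + 1.76 = 134.20 dB.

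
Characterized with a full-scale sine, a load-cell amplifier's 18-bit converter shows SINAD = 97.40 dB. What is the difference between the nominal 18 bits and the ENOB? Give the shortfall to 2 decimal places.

ENOB = (SINAD − 1.76)/6.02 = (97.40 − 1.76)/6.02 = 15.8870 bits.
Shortfall = 18 − 15.8870 = 2.1130 bits.

2.11 bits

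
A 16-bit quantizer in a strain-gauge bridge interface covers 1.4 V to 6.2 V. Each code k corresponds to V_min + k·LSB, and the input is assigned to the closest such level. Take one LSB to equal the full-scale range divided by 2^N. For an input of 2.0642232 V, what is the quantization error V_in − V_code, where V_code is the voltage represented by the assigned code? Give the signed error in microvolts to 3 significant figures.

The full-scale span is 6.2 − (1.4) = 4.8 V. LSB = 4.8 V / 2^16 ≈ 73.24 µV.
Position in LSBs: (2.0642232 − (1.4)) × 65536/4.8 = 9068.8608; rounding gives k = 9069.
V_code = 1.4 + (9069/65536) × 4.8 = 2.0642333984 V.
e = 2.0642232 − (2.0642333984) = −10.2 µV.

−10.2 µV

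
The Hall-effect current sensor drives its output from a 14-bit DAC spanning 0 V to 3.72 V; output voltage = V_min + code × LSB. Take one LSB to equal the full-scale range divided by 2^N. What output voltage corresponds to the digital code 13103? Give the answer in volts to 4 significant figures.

V_FS = 3.72 V. LSB = 3.72 V / 2^14.
V_out = 0 + 13103 × (3.72/16384) V
      = 0 + 2.97505 = 2.97505 V.

2.975 V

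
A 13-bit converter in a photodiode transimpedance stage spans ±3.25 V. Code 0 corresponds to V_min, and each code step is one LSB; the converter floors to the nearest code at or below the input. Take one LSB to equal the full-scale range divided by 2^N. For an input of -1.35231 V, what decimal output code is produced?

Range = 3.25 − (-3.25) = 6.5 V. LSB = 6.5 V / 2^13 ≈ 0.7935 mV.
(V_in − V_min) × 2^13/range = (-1.35231 − (-3.25)) × 8192/6.5 = 2391.673.
Floor → code = 2391.

2391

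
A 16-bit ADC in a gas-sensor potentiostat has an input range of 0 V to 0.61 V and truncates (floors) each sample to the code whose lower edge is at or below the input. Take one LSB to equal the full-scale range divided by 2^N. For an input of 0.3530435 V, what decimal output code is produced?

Range is 0.61 V. LSB = 0.61 V / 2^16 ≈ 9.308 µV.
V_in − V_min = 0.3530435 − (0) = 0.3530435 V.
Divide by LSB: 0.3530435 × 65536/0.61 = 37929.6046.
Truncating gives code 37929.

37929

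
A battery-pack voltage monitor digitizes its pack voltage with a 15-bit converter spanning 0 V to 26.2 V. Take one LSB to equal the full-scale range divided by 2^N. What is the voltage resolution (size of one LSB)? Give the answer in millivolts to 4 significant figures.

0.7996 mV

Span = 26.2 V.
There are 2^15 = 32768 steps.
Step size = 26.2/32768 V = 0.7996 mV.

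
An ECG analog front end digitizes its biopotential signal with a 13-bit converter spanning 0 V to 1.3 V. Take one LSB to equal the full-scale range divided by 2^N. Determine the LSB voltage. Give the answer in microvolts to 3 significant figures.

V_FS = 1.3 V.
Number of codes = 2^13 = 8192.
LSB = 1.3 V / 2^13 = 159 µV.

159 µV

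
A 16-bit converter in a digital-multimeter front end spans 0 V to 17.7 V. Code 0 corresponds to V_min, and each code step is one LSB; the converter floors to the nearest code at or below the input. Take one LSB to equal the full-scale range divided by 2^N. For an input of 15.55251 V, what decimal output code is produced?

57584

Full-scale range = 17.7 V. LSB = 17.7 V / 2^16 ≈ 270.1 µV.
V_in − V_min = 15.55251 − (0) = 15.55251 V.
Divide by LSB: 15.55251 × 65536/17.7 = 57584.7060.
Truncating gives code 57584.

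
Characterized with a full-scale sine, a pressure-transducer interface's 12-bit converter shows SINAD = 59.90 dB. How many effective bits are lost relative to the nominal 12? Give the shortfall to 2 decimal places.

2.34 bits

N_eff = (59.90 − 1.76)/6.02 = 9.6578 bits.
Lost resolution: 12 − 9.6578 = 2.3422 bits.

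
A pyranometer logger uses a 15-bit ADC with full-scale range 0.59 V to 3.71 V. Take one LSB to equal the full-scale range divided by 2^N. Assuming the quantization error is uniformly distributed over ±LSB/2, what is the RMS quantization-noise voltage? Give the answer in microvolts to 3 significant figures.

The full-scale span is 3.71 − (0.59) = 3.12 V.
LSB = 3.12 V ÷ 2^15 = 3.12/32768 V = 95.215 µV.
RMS of a uniform error over width LSB is LSB/√12 = 27.5 µV.

27.5 µV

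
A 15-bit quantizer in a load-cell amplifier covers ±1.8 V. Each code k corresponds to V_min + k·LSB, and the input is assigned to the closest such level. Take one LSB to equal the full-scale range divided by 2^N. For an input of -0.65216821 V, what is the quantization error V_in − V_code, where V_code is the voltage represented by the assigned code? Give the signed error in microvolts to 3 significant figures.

Range = 1.8 − (-1.8) = 3.6 V. LSB = 3.6 V / 2^15 ≈ 109.9 µV.
(-0.65216821 − (-1.8)) / LSB = 1.14783179 × 32768/3.6 = 10447.8200. Nearest integer: k = 10448.
V_code = V_min + k × range/2^15 = -1.8 + 10448 × 3.6/32768 = -0.65214843750 V.
V_in − V_code = -0.65216821 − (-0.65214843750) = −19.8 µV.

−19.8 µV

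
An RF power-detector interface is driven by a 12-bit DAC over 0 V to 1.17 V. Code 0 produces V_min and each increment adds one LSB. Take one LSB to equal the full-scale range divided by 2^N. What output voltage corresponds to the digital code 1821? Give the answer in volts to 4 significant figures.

0.5202 V

Full-scale range = 1.17 V. LSB = 1.17 V / 2^12.
V_out = 0 + 1821 × (1.17/4096) V
      = 0 + 0.520159 = 0.520159 V.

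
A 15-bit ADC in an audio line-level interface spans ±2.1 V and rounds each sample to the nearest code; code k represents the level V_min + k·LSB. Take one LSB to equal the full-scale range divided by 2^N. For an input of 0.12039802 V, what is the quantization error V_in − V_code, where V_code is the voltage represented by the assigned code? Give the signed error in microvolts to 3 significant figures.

+42.8 µV

Range = 2.1 − (-2.1) = 4.2 V. LSB = 4.2 V / 2^15 ≈ 128.2 µV.
(V_in − V_min)/LSB = (0.12039802 − (-2.1)) × 32768/4.2 = 17323.3339 → nearest code k = 17323.
V_code = -2.1 + (17323/32768) × 4.2 = 0.12035522461 V.
V_in − V_code = 0.12039802 − (0.12035522461) = +42.8 µV.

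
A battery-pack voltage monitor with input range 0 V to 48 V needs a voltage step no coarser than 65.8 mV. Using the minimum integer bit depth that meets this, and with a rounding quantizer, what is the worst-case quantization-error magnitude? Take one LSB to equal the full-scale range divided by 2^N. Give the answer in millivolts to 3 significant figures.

V_FS = 48 V.
48 V / 65.8 mV = 729.5. Since 2^9 = 512 and 2^10 = 1024, N = 10.
LSB = 48 V ÷ 2^10 = 48/1024 V = 46.875 mV.
|e|_max = LSB/2 = 23.4 mV.

23.4 mV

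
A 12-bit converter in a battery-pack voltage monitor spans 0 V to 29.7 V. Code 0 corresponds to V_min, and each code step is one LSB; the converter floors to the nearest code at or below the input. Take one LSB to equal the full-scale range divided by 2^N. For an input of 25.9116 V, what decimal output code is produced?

3573

Span = 29.7 V. LSB = 29.7 V / 2^12 ≈ 7.251 mV.
V_in − V_min = 25.9116 − (0) = 25.9116 V.
Divide by LSB: 25.9116 × 4096/29.7 = 3573.5324.
Truncating gives code 3573.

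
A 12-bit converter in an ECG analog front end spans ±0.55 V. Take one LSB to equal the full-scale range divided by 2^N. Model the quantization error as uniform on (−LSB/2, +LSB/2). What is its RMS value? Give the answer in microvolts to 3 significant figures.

Full-scale range = 0.55 V − (-0.55 V) = 1.1 V.
LSB = 1.1 V ÷ 2^12 = 1.1/4096 V = 268.55 µV.
σ_q = LSB/√12 = 268.55 µV/3.4641 = 77.5 µV.

77.5 µV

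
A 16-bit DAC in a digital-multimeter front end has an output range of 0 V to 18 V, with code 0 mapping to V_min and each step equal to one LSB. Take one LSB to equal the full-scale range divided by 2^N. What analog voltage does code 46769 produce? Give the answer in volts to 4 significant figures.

12.85 V

Span = 18 V. LSB = 18 V / 2^16.
V_out = V_min + code × LSB = 0 V + 46769 × 18 V / 65536
      = 0 + 12.8455 = 12.8455 V.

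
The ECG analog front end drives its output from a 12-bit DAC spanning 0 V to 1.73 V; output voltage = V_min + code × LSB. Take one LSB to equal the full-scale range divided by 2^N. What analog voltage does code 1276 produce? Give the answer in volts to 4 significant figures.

0.5389 V

Span = 1.73 V. LSB = 1.73 V / 2^12.
V_out = V_min + code × LSB = 0 V + 1276 × 1.73 V / 4096
      = 0 V + 0.538936 V = 0.538936 V.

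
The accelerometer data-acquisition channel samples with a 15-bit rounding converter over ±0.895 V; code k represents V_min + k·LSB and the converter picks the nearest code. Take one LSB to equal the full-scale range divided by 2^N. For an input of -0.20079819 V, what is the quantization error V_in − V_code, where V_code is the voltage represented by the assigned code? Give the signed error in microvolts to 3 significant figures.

+8.69 µV

Span: 0.895 V − (-0.895 V) = 1.79 V. LSB = 1.79 V / 2^15 ≈ 54.63 µV.
(V_in − V_min)/LSB = (-0.20079819 − (-0.895)) × 32768/1.79 = 12708.1592 → nearest code k = 12708.
V_code = V_min + k × range/2^15 = -0.895 + 12708 × 1.79/32768 = -0.20080688477 V.
e = -0.20079819 − (-0.20080688477) = +8.69 µV.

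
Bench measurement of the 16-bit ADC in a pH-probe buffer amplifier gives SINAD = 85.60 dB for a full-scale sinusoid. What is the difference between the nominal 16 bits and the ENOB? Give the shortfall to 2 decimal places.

2.07 bits

ENOB = (SINAD − 1.76)/6.02 = (85.60 − 1.76)/6.02 = 13.9269 bits.
Lost resolution: 16 − 13.9269 = 2.0731 bits.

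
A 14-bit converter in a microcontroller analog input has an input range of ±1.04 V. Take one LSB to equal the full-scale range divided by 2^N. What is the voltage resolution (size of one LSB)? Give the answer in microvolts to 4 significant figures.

Span: 1.04 V − (-1.04 V) = 2.08 V.
There are 2^14 = 16384 steps.
LSB = 2.08 V ÷ 2^14 = 2.08/16384 V = 127.0 µV.

127.0 µV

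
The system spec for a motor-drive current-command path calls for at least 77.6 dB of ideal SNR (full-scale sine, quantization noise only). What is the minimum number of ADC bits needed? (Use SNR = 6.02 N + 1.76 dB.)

Solving 6.02 N ≥ 77.6 − 1.76: N ≥ 12.598. Round up → N = 13.

13 bits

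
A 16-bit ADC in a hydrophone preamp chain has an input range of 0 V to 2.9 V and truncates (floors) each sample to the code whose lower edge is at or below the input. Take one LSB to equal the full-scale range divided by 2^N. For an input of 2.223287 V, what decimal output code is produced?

50243

Range is 2.9 V. LSB = 2.9 V / 2^16 ≈ 44.25 µV.
code = ⌊(V_in − V_min)/LSB⌋ = ⌊(V_in − V_min) × 2^16 / range⌋
     = ⌊(2.223287 − (0)) × 65536 / 2.9⌋ = ⌊2.223287 × 65536/2.9⌋
     = ⌊50243.220⌋ = 50243.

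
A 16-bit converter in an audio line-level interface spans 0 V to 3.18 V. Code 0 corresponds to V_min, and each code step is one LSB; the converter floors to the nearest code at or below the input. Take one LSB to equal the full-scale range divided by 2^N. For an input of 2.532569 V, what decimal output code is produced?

52193

V_FS = 3.18 V. LSB = 3.18 V / 2^16 ≈ 48.52 µV.
code = ⌊(V_in − V_min)/LSB⌋ = ⌊(V_in − V_min) × 2^16 / range⌋
     = ⌊(2.532569 − (0)) × 65536 / 3.18⌋ = ⌊2.532569 × 65536/3.18⌋
     = ⌊52193.221⌋ = 52193.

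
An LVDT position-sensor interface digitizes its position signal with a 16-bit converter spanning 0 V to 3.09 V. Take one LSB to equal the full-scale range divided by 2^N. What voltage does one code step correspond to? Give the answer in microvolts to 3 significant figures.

Full-scale range = 3.09 V.
2^16 = 65536 levels.
LSB = 3.09 V ÷ 2^16 = 3.09/65536 V = 47.1 µV.

47.1 µV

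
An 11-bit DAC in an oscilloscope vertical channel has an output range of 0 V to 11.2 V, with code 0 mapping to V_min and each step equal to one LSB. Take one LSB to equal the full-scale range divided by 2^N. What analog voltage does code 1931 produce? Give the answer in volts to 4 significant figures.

10.56 V

V_FS = 11.2 V. LSB = 11.2 V / 2^11.
V_out = V_min + code × LSB = 0 V + 1931 × 11.2 V / 2048
      = 0 V + 10.5602 V = 10.5602 V.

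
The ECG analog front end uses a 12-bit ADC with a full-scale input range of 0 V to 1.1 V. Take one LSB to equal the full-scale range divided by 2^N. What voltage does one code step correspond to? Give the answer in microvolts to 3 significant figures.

Range is 1.1 V.
There are 2^12 = 4096 steps.
One LSB is 1.1 V / 4096 = 269 µV.

269 µV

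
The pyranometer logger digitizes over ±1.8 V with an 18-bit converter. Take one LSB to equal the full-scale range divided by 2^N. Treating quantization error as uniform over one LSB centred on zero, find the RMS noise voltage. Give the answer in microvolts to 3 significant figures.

3.96 µV

Range = 1.8 − (-1.8) = 3.6 V.
LSB = 3.6 V / 2^18 = 13.733 µV.
RMS of a uniform error over width LSB is LSB/√12 = 3.96 µV.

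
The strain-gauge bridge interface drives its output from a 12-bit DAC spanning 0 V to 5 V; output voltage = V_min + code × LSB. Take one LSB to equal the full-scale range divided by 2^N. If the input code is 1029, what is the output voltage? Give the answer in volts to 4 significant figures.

Range is 5 V. LSB = 5 V / 2^12.
V_out = 0 + 1029 × (5/4096) V
      = 0 V + 1.25610 V = 1.25610 V.

1.256 V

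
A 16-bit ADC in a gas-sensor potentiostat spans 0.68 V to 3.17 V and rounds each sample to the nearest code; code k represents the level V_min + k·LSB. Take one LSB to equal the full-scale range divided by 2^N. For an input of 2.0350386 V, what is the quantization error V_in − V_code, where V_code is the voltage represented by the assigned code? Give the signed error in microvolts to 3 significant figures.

Span: 3.17 V − (0.68 V) = 2.49 V. LSB = 2.49 V / 2^16 ≈ 37.99 µV.
(V_in − V_min)/LSB = (2.0350386 − (0.68)) × 65536/2.49 = 35664.1806 → nearest code k = 35664.
Reconstructed level: 0.68 + 35664 × 2.49/65536 V = 2.0350317383 V.
V_in − V_code = 2.0350386 − (2.0350317383) = +6.86 µV.

+6.86 µV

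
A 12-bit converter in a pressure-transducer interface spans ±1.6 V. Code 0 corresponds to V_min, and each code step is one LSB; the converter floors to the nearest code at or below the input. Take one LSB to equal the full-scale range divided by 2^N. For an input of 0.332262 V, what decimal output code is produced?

2473

Span: 1.6 V − (-1.6 V) = 3.2 V. LSB = 3.2 V / 2^12 ≈ 0.7812 mV.
(V_in − V_min) × 2^12/range = (0.332262 − (-1.6)) × 4096/3.2 = 2473.295.
Floor → code = 2473.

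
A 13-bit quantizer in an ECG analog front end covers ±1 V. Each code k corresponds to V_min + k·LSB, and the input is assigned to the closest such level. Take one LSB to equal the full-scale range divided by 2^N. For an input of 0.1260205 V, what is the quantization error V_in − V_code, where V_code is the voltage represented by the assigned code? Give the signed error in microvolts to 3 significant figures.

Span: 1 V − (-1 V) = 2 V. LSB = 2 V / 2^13 ≈ 244.1 µV.
(0.1260205 − (-1)) / LSB = 1.1260205 × 8192/2 = 4612.1800. Nearest integer: k = 4612.
V_code = V_min + k × range/2^13 = -1 + 4612 × 2/8192 = 0.1259765625 V.
V_in − V_code = 0.1260205 − (0.1259765625) = +43.9 µV.

+43.9 µV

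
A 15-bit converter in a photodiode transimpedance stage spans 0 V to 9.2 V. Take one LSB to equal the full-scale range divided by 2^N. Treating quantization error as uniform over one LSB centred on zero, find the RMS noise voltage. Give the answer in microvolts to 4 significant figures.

81.05 µV

Span = 9.2 V.
LSB = 9.2 V / 2^15 = 280.762 µV.
For a uniform distribution on [−LSB/2, +LSB/2], V_rms = LSB/√12 = 280.762 µV/3.4641 = 81.05 µV.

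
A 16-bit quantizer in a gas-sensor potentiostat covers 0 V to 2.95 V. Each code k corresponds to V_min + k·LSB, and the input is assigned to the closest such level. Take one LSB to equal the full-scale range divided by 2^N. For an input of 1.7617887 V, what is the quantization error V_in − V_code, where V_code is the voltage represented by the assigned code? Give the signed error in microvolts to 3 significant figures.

Span = 2.95 V. LSB = 2.95 V / 2^16 ≈ 45.01 µV.
(V_in − V_min)/LSB = (1.7617887 − (0)) × 65536/2.95 = 39139.1811 → nearest code k = 39139.
Reconstructed level: 0 + 39139 × 2.95/65536 V = 1.7617805481 V.
e = 1.7617887 − (1.7617805481) = +8.15 µV.

+8.15 µV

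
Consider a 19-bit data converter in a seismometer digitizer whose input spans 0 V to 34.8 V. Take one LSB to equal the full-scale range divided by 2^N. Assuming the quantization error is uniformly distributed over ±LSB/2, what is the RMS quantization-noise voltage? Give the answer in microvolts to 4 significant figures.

19.16 µV

Range is 34.8 V.
One LSB is 34.8 V / 524288 = 66.3757 µV.
σ_q = LSB/√12 = 66.3757 µV/3.4641 = 19.16 µV.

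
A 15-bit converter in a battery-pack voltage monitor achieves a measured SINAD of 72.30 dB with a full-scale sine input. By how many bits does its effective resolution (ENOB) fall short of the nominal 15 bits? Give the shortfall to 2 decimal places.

Effective bits = (72.30 − 1.76)/6.02 = 11.7176.
Shortfall = 15 − 11.7176 = 3.2824 bits.

3.28 bits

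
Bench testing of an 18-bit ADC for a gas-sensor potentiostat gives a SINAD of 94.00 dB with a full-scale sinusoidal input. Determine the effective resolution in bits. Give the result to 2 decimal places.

15.32 bits

ENOB = (SINAD − 1.76) / 6.02 = (94.00 − 1.76) / 6.02 = 92.24 / 6.02 = 15.3223.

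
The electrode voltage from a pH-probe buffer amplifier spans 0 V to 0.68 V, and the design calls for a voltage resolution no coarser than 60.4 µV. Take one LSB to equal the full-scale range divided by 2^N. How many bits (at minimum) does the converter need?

14 bits

V_FS = 0.68 V.
Levels needed ≥ 0.68/60.4 µV = 11260. 2^14 = 16384 suffices, so N_min = 14.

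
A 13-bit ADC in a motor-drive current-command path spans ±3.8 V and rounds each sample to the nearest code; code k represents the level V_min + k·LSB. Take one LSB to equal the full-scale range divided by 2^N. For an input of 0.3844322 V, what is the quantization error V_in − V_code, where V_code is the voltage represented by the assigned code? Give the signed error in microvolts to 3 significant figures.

Range = 3.8 − (-3.8) = 7.6 V. LSB = 7.6 V / 2^13 ≈ 0.9277 mV.
(0.3844322 − (-3.8)) / LSB = 4.1844322 × 8192/7.6 = 4510.3774. Nearest integer: k = 4510.
Reconstructed level: -3.8 + 4510 × 7.6/8192 V = 0.3840820313 V.
V_in − V_code = 0.3844322 − (0.3840820313) = +350 µV.

+350 µV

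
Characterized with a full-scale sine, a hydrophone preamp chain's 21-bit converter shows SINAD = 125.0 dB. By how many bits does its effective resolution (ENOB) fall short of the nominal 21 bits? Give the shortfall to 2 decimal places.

0.53 bits

ENOB = (SINAD − 1.76)/6.02 = (125.0 − 1.76)/6.02 = 20.4718 bits.
Shortfall = 21 − 20.4718 = 0.5282 bits.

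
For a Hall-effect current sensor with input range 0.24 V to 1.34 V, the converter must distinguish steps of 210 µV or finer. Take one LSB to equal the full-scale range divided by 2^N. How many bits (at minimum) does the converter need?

Full-scale range = 1.34 V − (0.24 V) = 1.1 V.
Required number of levels: 1.1/210 µV = 5238.1; smallest N with 2^N ≥ that is 13.

13 bits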